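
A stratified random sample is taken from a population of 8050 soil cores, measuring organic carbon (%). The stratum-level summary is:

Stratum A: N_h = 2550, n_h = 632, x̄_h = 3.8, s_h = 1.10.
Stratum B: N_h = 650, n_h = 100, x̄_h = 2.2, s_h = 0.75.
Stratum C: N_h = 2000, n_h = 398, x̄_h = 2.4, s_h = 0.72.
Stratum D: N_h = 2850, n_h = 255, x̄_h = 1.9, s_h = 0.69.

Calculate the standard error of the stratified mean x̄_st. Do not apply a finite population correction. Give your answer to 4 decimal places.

V̂(x̄_st) = Σ W_h² s_h²/n_h, with W_h = N_h/N and N = 8050:
  stratum A: (2550/8050)²·1.10²/632 = 0.000192113
  stratum B: (650/8050)²·0.75²/100 = 3.66739e-05
  stratum C: (2000/8050)²·0.72²/398 = 8.03989e-05
  stratum D: (2850/8050)²·0.69²/255 = 0.000234022
V̂(x̄_st) = 0.000543208
SE(x̄_st) = √0.000543208 = 0.0233068

SE(x̄_st) ≈ 0.0233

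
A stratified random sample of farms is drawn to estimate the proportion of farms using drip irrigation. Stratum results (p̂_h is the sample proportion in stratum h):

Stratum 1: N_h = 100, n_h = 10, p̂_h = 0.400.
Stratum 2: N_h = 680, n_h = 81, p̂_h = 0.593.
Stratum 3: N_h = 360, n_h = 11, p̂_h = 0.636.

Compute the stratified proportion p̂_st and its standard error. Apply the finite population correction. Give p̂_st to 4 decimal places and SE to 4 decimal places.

N = 1140; stratum weights W_h = N_h/N.
p̂_st = Σ W_h p̂_h = (100·0.400 + 680·0.593 + 360·0.636)/1140 = 0.58965
V̂(p̂_st) = Σ W_h² (1 − n_h/N_h) p̂_h(1−p̂_h)/(n_h−1):
  stratum 1: (100/1140)²·(1 − 10/100)·0.400·0.600/9 = 0.000184672
  stratum 2: (680/1140)²·(1 − 81/680)·0.593·0.407/80 = 0.000945551
  stratum 3: (360/1140)²·(1 − 11/360)·0.636·0.364/10 = 0.00223809
V̂(p̂_st) = 0.00336831; SE = √V̂ = 0.0580371

p̂_st ≈ 0.5896, SE ≈ 0.0580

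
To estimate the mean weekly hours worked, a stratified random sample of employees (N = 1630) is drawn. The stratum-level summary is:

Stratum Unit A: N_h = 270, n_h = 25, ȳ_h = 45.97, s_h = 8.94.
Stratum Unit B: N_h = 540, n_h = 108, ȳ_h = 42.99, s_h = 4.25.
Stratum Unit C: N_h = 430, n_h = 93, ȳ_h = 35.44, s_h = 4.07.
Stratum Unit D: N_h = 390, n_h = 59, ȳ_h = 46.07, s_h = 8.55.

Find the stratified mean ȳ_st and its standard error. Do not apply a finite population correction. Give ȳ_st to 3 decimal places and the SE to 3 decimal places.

ȳ_st = Σ W_h ȳ_h = (270·45.97 + 540·42.99 + 430·35.44 + 390·46.07)/1630 = 42.22883
V̂(ȳ_st) = Σ W_h² s_h²/n_h, with W_h = N_h/N and N = 1630:
  stratum Unit A: (270/1630)²·8.94²/25 = 0.0877177
  stratum Unit B: (540/1630)²·4.25²/108 = 0.0183555
  stratum Unit C: (430/1630)²·4.07²/93 = 0.0123956
  stratum Unit D: (390/1630)²·8.55²/59 = 0.0709307
V̂(ȳ_st) = 0.1894
SE(ȳ_st) = √0.1894 = 0.435201

ȳ_st ≈ 42.229, SE ≈ 0.435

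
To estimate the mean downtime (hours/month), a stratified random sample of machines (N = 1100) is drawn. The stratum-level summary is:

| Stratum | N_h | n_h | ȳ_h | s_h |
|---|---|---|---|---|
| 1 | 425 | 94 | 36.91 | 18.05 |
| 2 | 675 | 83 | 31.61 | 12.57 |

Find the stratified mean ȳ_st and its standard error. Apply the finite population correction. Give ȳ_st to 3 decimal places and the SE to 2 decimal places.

ȳ_st ≈ 33.658, SE ≈ 1.02

ȳ_st = Σ W_h ȳ_h = (425·36.91 + 675·31.61)/1100 = 33.65773
V̂(ȳ_st) = Σ W_h² (1 − n_h/N_h) s_h²/n_h, with W_h = N_h/N and N = 1100:
  stratum 1: (425/1100)²·(1 − 94/425)·18.05²/94 = 0.402956
  stratum 2: (675/1100)²·(1 − 83/675)·12.57²/83 = 0.628684
V̂(ȳ_st) = 1.03164
SE(ȳ_st) = √1.03164 = 1.0157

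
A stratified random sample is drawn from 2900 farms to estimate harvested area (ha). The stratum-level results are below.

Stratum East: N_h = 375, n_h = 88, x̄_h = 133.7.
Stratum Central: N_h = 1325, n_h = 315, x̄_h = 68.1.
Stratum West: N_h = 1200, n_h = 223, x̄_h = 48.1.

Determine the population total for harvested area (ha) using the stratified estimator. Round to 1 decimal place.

τ̂_st = Σ N_h x̄_h = 375·133.7 + 1325·68.1 + 1200·48.1 = 198090.0

τ̂_st ≈ 198090.0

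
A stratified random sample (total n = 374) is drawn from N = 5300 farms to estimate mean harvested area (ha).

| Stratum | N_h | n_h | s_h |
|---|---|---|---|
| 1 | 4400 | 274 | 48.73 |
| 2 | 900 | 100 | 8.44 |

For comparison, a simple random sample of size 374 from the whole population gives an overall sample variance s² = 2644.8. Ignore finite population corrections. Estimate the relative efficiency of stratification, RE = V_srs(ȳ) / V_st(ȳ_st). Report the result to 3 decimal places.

RE ≈ 1.180

V̂(ȳ_st) = Σ W_h² s_h²/n_h, with W_h = N_h/N and N = 5300:
  stratum 1: (4400/5300)²·48.73²/274 = 5.97305
  stratum 2: (900/5300)²·8.44²/100 = 0.0205408
V_st = 5.99359
V_srs = s²/n = 2644.8/374 = 7.07166
Relative efficiency = V_srs / V_st = 7.07166/5.99359 = 1.1799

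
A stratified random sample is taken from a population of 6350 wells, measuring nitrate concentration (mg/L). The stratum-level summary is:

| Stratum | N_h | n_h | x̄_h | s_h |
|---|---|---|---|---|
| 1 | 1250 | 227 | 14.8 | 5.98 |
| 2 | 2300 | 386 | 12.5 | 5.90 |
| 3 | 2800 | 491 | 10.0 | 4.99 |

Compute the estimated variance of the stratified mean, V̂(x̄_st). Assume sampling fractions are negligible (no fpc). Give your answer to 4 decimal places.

V̂(x̄_st) = Σ W_h² s_h²/n_h, with W_h = N_h/N and N = 6350:
  stratum 1: (1250/6350)²·5.98²/227 = 0.00610449
  stratum 2: (2300/6350)²·5.90²/386 = 0.0118311
  stratum 3: (2800/6350)²·4.99²/491 = 0.00986026
V̂(x̄_st) = 0.0277958

V̂(x̄_st) ≈ 0.0278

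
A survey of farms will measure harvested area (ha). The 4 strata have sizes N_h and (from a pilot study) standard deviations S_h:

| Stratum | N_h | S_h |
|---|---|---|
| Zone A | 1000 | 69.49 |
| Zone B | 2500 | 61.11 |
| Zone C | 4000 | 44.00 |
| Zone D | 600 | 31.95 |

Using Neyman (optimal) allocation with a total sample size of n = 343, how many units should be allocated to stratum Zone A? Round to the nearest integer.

57

Neyman allocation: n_h = n · N_h S_h / Σ N_i S_i, with n = 343.
  stratum Zone A: N_h·S_h = 1000·69.49 = 69490.00
  stratum Zone B: N_h·S_h = 2500·61.11 = 152775.00
  stratum Zone C: N_h·S_h = 4000·44.00 = 176000.00
  stratum Zone D: N_h·S_h = 600·31.95 = 19170.00
Σ N_h S_h = 417435.00
n for stratum Zone A = 343·69490.00/417435.00 = 57.099 → 57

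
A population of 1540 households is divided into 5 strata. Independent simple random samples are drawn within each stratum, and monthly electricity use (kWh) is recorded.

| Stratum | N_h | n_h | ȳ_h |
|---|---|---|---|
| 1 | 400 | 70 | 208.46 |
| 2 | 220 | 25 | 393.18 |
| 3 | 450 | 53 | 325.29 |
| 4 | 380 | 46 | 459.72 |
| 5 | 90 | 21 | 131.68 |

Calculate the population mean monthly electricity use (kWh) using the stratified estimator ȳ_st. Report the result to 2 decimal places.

N = Σ N_h = 1540. Stratum weights W_h = N_h/N.
ȳ_st = (400·208.46 + 220·393.18 + 450·325.29 + 380·459.72 + 90·131.68) / 1540 = 326.4993

ȳ_st ≈ 326.50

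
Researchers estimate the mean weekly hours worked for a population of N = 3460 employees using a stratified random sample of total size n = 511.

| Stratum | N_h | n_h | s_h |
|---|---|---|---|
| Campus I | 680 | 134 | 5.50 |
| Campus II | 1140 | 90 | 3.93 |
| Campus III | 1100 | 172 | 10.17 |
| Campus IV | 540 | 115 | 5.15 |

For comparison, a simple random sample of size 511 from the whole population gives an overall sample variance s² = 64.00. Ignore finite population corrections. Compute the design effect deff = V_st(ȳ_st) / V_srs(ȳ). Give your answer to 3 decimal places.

V̂(ȳ_st) = Σ W_h² s_h²/n_h, with W_h = N_h/N and N = 3460:
  stratum Campus I: (680/3460)²·5.50²/134 = 0.00871939
  stratum Campus II: (1140/3460)²·3.93²/90 = 0.0186295
  stratum Campus III: (1100/3460)²·10.17²/172 = 0.060778
  stratum Campus IV: (540/3460)²·5.15²/115 = 0.00561761
V_st = 0.0937445
V_srs = s²/n = 64.00/511 = 0.125245
deff = V_st / V_srs = 0.0937445/0.125245 = 0.7485

deff ≈ 0.748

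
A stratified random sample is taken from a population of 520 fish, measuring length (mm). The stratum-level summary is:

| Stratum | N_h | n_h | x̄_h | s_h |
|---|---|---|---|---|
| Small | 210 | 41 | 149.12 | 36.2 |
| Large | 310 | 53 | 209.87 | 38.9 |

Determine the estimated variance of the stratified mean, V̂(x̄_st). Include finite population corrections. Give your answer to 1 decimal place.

V̂(x̄_st) ≈ 12.6

V̂(x̄_st) = Σ W_h² (1 − n_h/N_h) s_h²/n_h, with W_h = N_h/N and N = 520:
  stratum Small: (210/520)²·(1 − 41/210)·36.2²/41 = 4.19501
  stratum Large: (310/520)²·(1 − 53/310)·38.9²/53 = 8.41224
V̂(x̄_st) = 12.6072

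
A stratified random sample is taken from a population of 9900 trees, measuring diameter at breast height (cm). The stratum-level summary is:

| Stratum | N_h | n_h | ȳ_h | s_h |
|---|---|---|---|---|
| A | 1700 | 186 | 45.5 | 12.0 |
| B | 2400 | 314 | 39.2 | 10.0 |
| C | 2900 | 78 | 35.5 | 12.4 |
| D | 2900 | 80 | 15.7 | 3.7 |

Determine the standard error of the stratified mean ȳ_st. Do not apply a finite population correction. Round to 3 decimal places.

SE(ȳ_st) ≈ 0.475

V̂(ȳ_st) = Σ W_h² s_h²/n_h, with W_h = N_h/N and N = 9900:
  stratum A: (1700/9900)²·12.0²/186 = 0.0228285
  stratum B: (2400/9900)²·10.0²/314 = 0.0187164
  stratum C: (2900/9900)²·12.4²/78 = 0.169151
  stratum D: (2900/9900)²·3.7²/80 = 0.0146838
V̂(ȳ_st) = 0.22538
SE(ȳ_st) = √0.22538 = 0.474742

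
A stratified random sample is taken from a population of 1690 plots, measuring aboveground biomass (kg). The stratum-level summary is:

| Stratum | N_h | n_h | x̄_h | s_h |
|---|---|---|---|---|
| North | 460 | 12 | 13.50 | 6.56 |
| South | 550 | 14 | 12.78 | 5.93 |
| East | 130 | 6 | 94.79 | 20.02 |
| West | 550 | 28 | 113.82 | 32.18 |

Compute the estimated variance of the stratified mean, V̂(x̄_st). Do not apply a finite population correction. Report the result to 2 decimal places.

V̂(x̄_st) ≈ 4.84

V̂(x̄_st) = Σ W_h² s_h²/n_h, with W_h = N_h/N and N = 1690:
  stratum North: (460/1690)²·6.56²/12 = 0.265686
  stratum South: (550/1690)²·5.93²/14 = 0.266032
  stratum East: (130/1690)²·20.02²/6 = 0.395267
  stratum West: (550/1690)²·32.18²/28 = 3.91711
V̂(x̄_st) = 4.8441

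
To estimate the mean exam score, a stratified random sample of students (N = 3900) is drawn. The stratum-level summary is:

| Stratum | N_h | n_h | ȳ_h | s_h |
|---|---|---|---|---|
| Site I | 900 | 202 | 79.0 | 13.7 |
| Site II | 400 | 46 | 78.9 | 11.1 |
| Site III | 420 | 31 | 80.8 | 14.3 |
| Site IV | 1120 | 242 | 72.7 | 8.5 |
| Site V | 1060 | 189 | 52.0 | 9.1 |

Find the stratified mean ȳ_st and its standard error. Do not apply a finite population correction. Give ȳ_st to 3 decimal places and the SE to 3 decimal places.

ȳ_st = Σ W_h ȳ_h = (900·79.0 + 400·78.9 + 420·80.8 + 1120·72.7 + 1060·52.0)/3900 = 70.03590
V̂(ȳ_st) = Σ W_h² s_h²/n_h, with W_h = N_h/N and N = 3900:
  stratum Site I: (900/3900)²·13.7²/202 = 0.0494818
  stratum Site II: (400/3900)²·11.1²/46 = 0.028176
  stratum Site III: (420/3900)²·14.3²/31 = 0.0765032
  stratum Site IV: (1120/3900)²·8.5²/242 = 0.0246223
  stratum Site V: (1060/3900)²·9.1²/189 = 0.0323671
V̂(ȳ_st) = 0.21115
SE(ȳ_st) = √0.21115 = 0.459511

ȳ_st ≈ 70.036, SE ≈ 0.460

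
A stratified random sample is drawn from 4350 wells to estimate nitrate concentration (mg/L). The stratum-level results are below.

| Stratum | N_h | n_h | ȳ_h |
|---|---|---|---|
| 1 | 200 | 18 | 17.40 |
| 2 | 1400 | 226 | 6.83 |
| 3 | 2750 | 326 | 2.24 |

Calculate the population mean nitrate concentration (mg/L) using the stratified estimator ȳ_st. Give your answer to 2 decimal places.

ȳ_st ≈ 4.41

N = Σ N_h = 4350. Stratum weights W_h = N_h/N.
ȳ_st = (200·17.40 + 1400·6.83 + 2750·2.24) / 4350 = 4.4143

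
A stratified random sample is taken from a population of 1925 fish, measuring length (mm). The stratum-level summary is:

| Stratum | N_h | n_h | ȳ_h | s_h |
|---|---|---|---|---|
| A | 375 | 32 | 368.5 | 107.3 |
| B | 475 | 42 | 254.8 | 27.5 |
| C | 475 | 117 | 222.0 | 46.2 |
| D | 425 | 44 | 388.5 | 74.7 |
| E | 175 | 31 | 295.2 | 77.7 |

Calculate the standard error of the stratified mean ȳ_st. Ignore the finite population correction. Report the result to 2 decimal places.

SE(ȳ_st) ≈ 4.86

V̂(ȳ_st) = Σ W_h² s_h²/n_h, with W_h = N_h/N and N = 1925:
  stratum A: (375/1925)²·107.3²/32 = 13.6537
  stratum B: (475/1925)²·27.5²/42 = 1.09633
  stratum C: (475/1925)²·46.2²/117 = 1.11077
  stratum D: (425/1925)²·74.7²/44 = 6.18166
  stratum E: (175/1925)²·77.7²/31 = 1.60951
V̂(ȳ_st) = 23.652
SE(ȳ_st) = √23.652 = 4.86333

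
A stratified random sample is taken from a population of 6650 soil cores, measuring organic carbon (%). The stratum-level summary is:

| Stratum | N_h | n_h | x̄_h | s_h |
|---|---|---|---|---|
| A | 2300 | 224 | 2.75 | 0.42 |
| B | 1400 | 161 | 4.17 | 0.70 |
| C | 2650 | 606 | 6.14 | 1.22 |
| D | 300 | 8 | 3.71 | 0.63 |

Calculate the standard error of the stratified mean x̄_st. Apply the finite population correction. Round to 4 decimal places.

SE(x̄_st) ≈ 0.0246

V̂(x̄_st) = Σ W_h² (1 − n_h/N_h) s_h²/n_h, with W_h = N_h/N and N = 6650:
  stratum A: (2300/6650)²·(1 − 224/2300)·0.42²/224 = 8.50281e-05
  stratum B: (1400/6650)²·(1 − 161/1400)·0.70²/161 = 0.000119379
  stratum C: (2650/6650)²·(1 − 606/2650)·1.22²/606 = 0.000300836
  stratum D: (300/6650)²·(1 − 8/300)·0.63²/8 = 9.8277e-05
V̂(x̄_st) = 0.00060352
SE(x̄_st) = √0.00060352 = 0.0245666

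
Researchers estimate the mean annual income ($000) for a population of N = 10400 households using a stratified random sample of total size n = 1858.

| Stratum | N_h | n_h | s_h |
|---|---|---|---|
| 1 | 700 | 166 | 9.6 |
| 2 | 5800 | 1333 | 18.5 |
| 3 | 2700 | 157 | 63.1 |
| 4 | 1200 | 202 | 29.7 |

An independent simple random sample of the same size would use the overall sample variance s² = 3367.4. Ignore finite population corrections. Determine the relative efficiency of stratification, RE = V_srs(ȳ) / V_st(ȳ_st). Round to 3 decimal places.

RE ≈ 0.980

V̂(ȳ_st) = Σ W_h² s_h²/n_h, with W_h = N_h/N and N = 10400:
  stratum 1: (700/10400)²·9.6²/166 = 0.00251515
  stratum 2: (5800/10400)²·18.5²/1333 = 0.0798551
  stratum 3: (2700/10400)²·63.1²/157 = 1.70931
  stratum 4: (1200/10400)²·29.7²/202 = 0.0581376
V_st = 1.84981
V_srs = s²/n = 3367.4/1858 = 1.81238
Relative efficiency = V_srs / V_st = 1.81238/1.84981 = 0.9798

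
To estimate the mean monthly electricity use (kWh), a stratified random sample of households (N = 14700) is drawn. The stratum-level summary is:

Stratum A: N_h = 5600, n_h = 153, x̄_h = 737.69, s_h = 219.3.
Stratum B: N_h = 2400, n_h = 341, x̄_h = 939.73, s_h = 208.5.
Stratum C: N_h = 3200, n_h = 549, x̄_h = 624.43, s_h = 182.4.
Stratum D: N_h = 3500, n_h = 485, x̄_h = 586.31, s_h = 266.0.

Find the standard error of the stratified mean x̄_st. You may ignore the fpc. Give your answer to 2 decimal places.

V̂(x̄_st) = Σ W_h² s_h²/n_h, with W_h = N_h/N and N = 14700:
  stratum A: (5600/14700)²·219.3²/153 = 45.6171
  stratum B: (2400/14700)²·208.5²/341 = 3.39817
  stratum C: (3200/14700)²·182.4²/549 = 2.87172
  stratum D: (3500/14700)²·266.0²/485 = 8.27033
V̂(x̄_st) = 60.1573
SE(x̄_st) = √60.1573 = 7.75611

SE(x̄_st) ≈ 7.76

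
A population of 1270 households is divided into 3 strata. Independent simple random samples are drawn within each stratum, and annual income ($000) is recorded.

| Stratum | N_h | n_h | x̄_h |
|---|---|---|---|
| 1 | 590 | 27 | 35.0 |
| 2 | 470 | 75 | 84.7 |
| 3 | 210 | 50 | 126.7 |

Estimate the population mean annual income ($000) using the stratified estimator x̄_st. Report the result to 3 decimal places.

x̄_st ≈ 68.556

N = Σ N_h = 1270. Stratum weights W_h = N_h/N.
x̄_st = (590·35.0 + 470·84.7 + 210·126.7) / 1270 = 68.55591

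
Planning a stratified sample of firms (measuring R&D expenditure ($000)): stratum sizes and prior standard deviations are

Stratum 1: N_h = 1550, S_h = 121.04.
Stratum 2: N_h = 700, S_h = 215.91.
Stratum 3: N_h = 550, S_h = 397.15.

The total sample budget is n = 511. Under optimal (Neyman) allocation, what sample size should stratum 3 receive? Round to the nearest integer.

Neyman allocation: n_h = n · N_h S_h / Σ N_i S_i, with n = 511.
  stratum 1: N_h·S_h = 1550·121.04 = 187612.00
  stratum 2: N_h·S_h = 700·215.91 = 151137.00
  stratum 3: N_h·S_h = 550·397.15 = 218432.50
Σ N_h S_h = 557181.50
n for stratum 3 = 511·218432.50/557181.50 = 200.328 → 200

200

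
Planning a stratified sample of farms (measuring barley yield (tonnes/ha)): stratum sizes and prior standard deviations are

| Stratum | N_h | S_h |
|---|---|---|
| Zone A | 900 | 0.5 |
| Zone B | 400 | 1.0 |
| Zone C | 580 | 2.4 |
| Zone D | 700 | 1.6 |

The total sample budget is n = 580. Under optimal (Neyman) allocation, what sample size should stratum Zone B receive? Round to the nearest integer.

69

Neyman allocation: n_h = n · N_h S_h / Σ N_i S_i, with n = 580.
  stratum Zone A: N_h·S_h = 900·0.5 = 450.00
  stratum Zone B: N_h·S_h = 400·1.0 = 400.00
  stratum Zone C: N_h·S_h = 580·2.4 = 1392.00
  stratum Zone D: N_h·S_h = 700·1.6 = 1120.00
Σ N_h S_h = 3362.00
n for stratum Zone B = 580·400.00/3362.00 = 69.007 → 69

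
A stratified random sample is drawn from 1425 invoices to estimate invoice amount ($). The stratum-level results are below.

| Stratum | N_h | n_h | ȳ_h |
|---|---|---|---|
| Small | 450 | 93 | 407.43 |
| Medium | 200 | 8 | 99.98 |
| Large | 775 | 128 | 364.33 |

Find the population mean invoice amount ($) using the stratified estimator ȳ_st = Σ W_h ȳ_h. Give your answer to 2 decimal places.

N = Σ N_h = 1425. Stratum weights W_h = N_h/N.
ȳ_st = (450·407.43 + 200·99.98 + 775·364.33) / 1425 = 340.8388

ȳ_st ≈ 340.84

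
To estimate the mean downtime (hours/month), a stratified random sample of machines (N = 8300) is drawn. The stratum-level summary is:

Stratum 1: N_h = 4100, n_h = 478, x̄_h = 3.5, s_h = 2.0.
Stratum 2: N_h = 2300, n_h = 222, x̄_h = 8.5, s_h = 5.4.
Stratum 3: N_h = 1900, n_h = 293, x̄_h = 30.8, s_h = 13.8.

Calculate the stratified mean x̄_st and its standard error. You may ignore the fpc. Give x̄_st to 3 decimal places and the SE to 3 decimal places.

x̄_st ≈ 11.135, SE ≈ 0.215

x̄_st = Σ W_h x̄_h = (4100·3.5 + 2300·8.5 + 1900·30.8)/8300 = 11.13494
V̂(x̄_st) = Σ W_h² s_h²/n_h, with W_h = N_h/N and N = 8300:
  stratum 1: (4100/8300)²·2.0²/478 = 0.00204194
  stratum 2: (2300/8300)²·5.4²/222 = 0.0100863
  stratum 3: (1900/8300)²·13.8²/293 = 0.0340598
V̂(x̄_st) = 0.0461881
SE(x̄_st) = √0.0461881 = 0.214914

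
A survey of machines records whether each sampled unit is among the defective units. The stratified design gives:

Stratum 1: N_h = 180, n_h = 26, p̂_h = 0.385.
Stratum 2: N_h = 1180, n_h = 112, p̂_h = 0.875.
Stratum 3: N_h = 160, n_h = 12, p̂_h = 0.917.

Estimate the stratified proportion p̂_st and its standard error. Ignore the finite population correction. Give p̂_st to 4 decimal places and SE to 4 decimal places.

N = 1520; stratum weights W_h = N_h/N.
p̂_st = Σ W_h p̂_h = (180·0.385 + 1180·0.875 + 160·0.917)/1520 = 0.82139
V̂(p̂_st) = Σ W_h² p̂_h(1−p̂_h)/(n_h−1):
  stratum 1: (180/1520)²·0.385·0.615/25 = 0.000132817
  stratum 2: (1180/1520)²·0.875·0.125/111 = 0.000593843
  stratum 3: (160/1520)²·0.917·0.083/11 = 7.66668e-05
V̂(p̂_st) = 0.000803327; SE = √V̂ = 0.028343

p̂_st ≈ 0.8214, SE ≈ 0.0283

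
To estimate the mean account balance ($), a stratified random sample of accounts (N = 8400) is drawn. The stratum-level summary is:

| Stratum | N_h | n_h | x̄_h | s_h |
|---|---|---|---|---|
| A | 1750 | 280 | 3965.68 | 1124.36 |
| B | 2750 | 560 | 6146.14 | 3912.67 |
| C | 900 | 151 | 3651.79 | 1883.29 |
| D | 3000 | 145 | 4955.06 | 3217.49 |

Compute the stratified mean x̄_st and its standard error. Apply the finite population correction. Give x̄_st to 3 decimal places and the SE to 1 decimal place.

x̄_st = Σ W_h x̄_h = (1750·3965.68 + 2750·6146.14 + 900·3651.79 + 3000·4955.06)/8400 = 4999.24000
V̂(x̄_st) = Σ W_h² (1 − n_h/N_h) s_h²/n_h, with W_h = N_h/N and N = 8400:
  stratum A: (1750/8400)²·(1 − 280/1750)·1124.36²/280 = 164.607
  stratum B: (2750/8400)²·(1 − 560/2750)·3912.67²/560 = 2333.33
  stratum C: (900/8400)²·(1 − 151/900)·1883.29²/151 = 224.4
  stratum D: (3000/8400)²·(1 − 145/3000)·3217.49²/145 = 8666.33
V̂(x̄_st) = 11388.7
SE(x̄_st) = √11388.7 = 106.718

x̄_st ≈ 4999.240, SE ≈ 106.7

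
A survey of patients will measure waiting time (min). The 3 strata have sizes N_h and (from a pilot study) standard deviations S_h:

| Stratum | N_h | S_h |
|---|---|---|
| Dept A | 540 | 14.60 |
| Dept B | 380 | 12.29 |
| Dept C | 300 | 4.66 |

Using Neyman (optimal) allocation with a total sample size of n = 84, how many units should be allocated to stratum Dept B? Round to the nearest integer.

Neyman allocation: n_h = n · N_h S_h / Σ N_i S_i, with n = 84.
  stratum Dept A: N_h·S_h = 540·14.60 = 7884.00
  stratum Dept B: N_h·S_h = 380·12.29 = 4670.20
  stratum Dept C: N_h·S_h = 300·4.66 = 1398.00
Σ N_h S_h = 13952.20
n for stratum Dept B = 84·4670.20/13952.20 = 28.117 → 28

28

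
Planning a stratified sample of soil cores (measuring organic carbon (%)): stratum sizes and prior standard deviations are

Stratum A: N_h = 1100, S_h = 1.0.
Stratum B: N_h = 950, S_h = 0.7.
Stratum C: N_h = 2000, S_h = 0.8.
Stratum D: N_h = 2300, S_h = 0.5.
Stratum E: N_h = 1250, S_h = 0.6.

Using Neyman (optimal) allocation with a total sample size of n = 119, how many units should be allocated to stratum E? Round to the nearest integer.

Neyman allocation: n_h = n · N_h S_h / Σ N_i S_i, with n = 119.
  stratum A: N_h·S_h = 1100·1.0 = 1100.00
  stratum B: N_h·S_h = 950·0.7 = 665.00
  stratum C: N_h·S_h = 2000·0.8 = 1600.00
  stratum D: N_h·S_h = 2300·0.5 = 1150.00
  stratum E: N_h·S_h = 1250·0.6 = 750.00
Σ N_h S_h = 5265.00
n for stratum E = 119·750.00/5265.00 = 16.952 → 17

17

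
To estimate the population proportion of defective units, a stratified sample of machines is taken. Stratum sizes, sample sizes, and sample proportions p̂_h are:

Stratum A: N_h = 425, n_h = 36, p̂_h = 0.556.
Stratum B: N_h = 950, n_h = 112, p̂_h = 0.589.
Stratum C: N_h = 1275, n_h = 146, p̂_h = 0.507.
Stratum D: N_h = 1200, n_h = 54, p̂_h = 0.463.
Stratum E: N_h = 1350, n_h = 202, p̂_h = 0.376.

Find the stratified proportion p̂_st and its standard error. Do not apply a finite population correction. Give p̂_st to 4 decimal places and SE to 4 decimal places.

N = 5200; stratum weights W_h = N_h/N.
p̂_st = Σ W_h p̂_h = (425·0.556 + 950·0.589 + 1275·0.507 + 1200·0.463 + 1350·0.376)/5200 = 0.48182
V̂(p̂_st) = Σ W_h² p̂_h(1−p̂_h)/(n_h−1):
  stratum A: (425/5200)²·0.556·0.444/35 = 4.71152e-05
  stratum B: (950/5200)²·0.589·0.411/111 = 7.27905e-05
  stratum C: (1275/5200)²·0.507·0.493/145 = 0.000103634
  stratum D: (1200/5200)²·0.463·0.537/53 = 0.000249825
  stratum E: (1350/5200)²·0.376·0.624/201 = 7.86751e-05
V̂(p̂_st) = 0.000552039; SE = √V̂ = 0.0234955

p̂_st ≈ 0.4818, SE ≈ 0.0235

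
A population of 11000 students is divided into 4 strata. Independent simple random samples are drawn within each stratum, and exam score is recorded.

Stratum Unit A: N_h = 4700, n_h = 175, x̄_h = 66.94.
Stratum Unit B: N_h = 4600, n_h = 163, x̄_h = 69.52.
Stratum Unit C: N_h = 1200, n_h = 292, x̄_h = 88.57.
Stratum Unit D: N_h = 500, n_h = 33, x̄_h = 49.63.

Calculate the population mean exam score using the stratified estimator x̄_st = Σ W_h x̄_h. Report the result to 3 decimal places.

x̄_st ≈ 69.592

N = Σ N_h = 11000. Stratum weights W_h = N_h/N.
x̄_st = (4700·66.94 + 4600·69.52 + 1200·88.57 + 500·49.63) / 11000 = 69.59173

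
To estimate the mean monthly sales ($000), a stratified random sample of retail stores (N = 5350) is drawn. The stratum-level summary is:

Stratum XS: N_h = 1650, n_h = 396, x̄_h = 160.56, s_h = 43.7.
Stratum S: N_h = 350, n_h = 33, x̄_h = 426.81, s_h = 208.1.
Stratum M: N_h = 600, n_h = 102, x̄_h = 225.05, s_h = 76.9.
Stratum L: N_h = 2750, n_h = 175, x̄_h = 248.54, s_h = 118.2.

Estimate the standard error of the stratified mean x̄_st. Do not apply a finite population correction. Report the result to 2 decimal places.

V̂(x̄_st) = Σ W_h² s_h²/n_h, with W_h = N_h/N and N = 5350:
  stratum XS: (1650/5350)²·43.7²/396 = 0.458699
  stratum S: (350/5350)²·208.1²/33 = 5.61641
  stratum M: (600/5350)²·76.9²/102 = 0.729201
  stratum L: (2750/5350)²·118.2²/175 = 21.0938
V̂(x̄_st) = 27.8981
SE(x̄_st) = √27.8981 = 5.28187

SE(x̄_st) ≈ 5.28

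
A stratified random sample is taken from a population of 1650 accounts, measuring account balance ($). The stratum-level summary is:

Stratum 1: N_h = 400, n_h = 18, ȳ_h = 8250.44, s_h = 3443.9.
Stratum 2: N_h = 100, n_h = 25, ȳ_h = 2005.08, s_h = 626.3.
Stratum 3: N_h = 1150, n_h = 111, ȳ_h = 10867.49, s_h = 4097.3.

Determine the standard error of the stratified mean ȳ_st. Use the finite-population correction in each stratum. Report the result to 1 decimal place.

SE(ȳ_st) ≈ 321.6

V̂(ȳ_st) = Σ W_h² (1 − n_h/N_h) s_h²/n_h, with W_h = N_h/N and N = 1650:
  stratum 1: (400/1650)²·(1 − 18/400)·3443.9²/18 = 36981.5
  stratum 2: (100/1650)²·(1 − 25/100)·626.3²/25 = 43.2233
  stratum 3: (1150/1650)²·(1 − 111/1150)·4097.3²/111 = 66377.1
V̂(ȳ_st) = 103402
SE(ȳ_st) = √103402 = 321.561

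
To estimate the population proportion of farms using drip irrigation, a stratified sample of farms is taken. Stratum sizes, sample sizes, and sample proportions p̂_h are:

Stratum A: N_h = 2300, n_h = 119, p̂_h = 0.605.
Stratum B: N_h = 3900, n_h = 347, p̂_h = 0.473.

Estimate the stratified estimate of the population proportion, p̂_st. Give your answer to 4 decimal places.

N = 6200; stratum weights W_h = N_h/N.
p̂_st = Σ W_h p̂_h = (2300·0.605 + 3900·0.473)/6200 = 0.52197

p̂_st ≈ 0.5220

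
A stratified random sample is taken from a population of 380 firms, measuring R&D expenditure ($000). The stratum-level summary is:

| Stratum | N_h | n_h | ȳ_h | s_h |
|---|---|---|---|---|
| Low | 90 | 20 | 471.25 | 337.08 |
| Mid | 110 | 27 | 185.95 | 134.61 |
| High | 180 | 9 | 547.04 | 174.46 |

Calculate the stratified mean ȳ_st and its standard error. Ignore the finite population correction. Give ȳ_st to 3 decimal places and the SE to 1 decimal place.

ȳ_st = Σ W_h ȳ_h = (90·471.25 + 110·185.95 + 180·547.04)/380 = 424.56368
V̂(ȳ_st) = Σ W_h² s_h²/n_h, with W_h = N_h/N and N = 380:
  stratum Low: (90/380)²·337.08²/20 = 318.679
  stratum Mid: (110/380)²·134.61²/27 = 56.2353
  stratum High: (180/380)²·174.46²/9 = 758.8
V̂(ȳ_st) = 1133.71
SE(ȳ_st) = √1133.71 = 33.6707

ȳ_st ≈ 424.564, SE ≈ 33.7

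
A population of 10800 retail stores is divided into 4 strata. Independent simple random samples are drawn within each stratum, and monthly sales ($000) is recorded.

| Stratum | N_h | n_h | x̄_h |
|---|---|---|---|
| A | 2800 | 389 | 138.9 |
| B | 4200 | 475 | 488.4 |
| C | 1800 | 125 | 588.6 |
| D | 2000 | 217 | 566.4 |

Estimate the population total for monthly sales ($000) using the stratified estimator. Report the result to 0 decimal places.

τ̂_st ≈ 4632480

τ̂_st = Σ N_h x̄_h = 2800·138.9 + 4200·488.4 + 1800·588.6 + 2000·566.4 = 4632480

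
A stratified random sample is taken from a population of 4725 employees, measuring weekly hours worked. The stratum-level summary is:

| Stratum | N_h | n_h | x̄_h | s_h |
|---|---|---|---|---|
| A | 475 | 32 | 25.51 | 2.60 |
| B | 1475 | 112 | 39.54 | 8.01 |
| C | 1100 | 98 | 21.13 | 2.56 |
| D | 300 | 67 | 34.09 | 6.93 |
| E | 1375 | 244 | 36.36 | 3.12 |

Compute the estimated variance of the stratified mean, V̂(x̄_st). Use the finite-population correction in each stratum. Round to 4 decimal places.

V̂(x̄_st) ≈ 0.0619

V̂(x̄_st) = Σ W_h² (1 − n_h/N_h) s_h²/n_h, with W_h = N_h/N and N = 4725:
  stratum A: (475/4725)²·(1 − 32/475)·2.60²/32 = 0.00199109
  stratum B: (1475/4725)²·(1 − 112/1475)·8.01²/112 = 0.0515859
  stratum C: (1100/4725)²·(1 − 98/1100)·2.56²/98 = 0.00330149
  stratum D: (300/4725)²·(1 − 67/300)·6.93²/67 = 0.00224422
  stratum E: (1375/4725)²·(1 − 244/1375)·3.12²/244 = 0.00277895
V̂(x̄_st) = 0.0619017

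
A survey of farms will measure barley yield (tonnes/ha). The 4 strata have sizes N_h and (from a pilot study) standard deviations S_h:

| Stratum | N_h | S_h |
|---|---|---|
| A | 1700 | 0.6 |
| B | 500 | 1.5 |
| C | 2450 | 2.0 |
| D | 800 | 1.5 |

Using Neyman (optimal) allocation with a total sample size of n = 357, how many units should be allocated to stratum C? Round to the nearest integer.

222

Neyman allocation: n_h = n · N_h S_h / Σ N_i S_i, with n = 357.
  stratum A: N_h·S_h = 1700·0.6 = 1020.00
  stratum B: N_h·S_h = 500·1.5 = 750.00
  stratum C: N_h·S_h = 2450·2.0 = 4900.00
  stratum D: N_h·S_h = 800·1.5 = 1200.00
Σ N_h S_h = 7870.00
n for stratum C = 357·4900.00/7870.00 = 222.274 → 222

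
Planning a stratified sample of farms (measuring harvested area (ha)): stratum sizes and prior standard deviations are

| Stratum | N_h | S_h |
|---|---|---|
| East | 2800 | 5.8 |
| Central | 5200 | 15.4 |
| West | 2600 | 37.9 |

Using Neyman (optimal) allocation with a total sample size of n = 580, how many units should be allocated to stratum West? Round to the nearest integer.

293

Neyman allocation: n_h = n · N_h S_h / Σ N_i S_i, with n = 580.
  stratum East: N_h·S_h = 2800·5.8 = 16240.00
  stratum Central: N_h·S_h = 5200·15.4 = 80080.00
  stratum West: N_h·S_h = 2600·37.9 = 98540.00
Σ N_h S_h = 194860.00
n for stratum West = 580·98540.00/194860.00 = 293.304 → 293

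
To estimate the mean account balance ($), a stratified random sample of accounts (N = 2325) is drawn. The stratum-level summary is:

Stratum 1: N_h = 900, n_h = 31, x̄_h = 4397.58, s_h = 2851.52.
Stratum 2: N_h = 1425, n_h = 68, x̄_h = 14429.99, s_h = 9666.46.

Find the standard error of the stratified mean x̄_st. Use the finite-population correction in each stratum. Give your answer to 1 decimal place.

V̂(x̄_st) = Σ W_h² (1 − n_h/N_h) s_h²/n_h, with W_h = N_h/N and N = 2325:
  stratum 1: (900/2325)²·(1 − 31/900)·2851.52²/31 = 37949.6
  stratum 2: (1425/2325)²·(1 − 68/1425)·9666.46²/68 = 491558
V̂(x̄_st) = 529508
SE(x̄_st) = √529508 = 727.673

SE(x̄_st) ≈ 727.7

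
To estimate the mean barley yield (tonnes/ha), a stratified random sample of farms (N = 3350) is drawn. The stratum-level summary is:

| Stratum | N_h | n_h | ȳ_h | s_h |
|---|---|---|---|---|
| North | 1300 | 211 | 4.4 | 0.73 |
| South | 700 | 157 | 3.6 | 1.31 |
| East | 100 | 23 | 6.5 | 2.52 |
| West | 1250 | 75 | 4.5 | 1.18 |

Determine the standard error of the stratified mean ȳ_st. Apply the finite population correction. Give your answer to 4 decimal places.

SE(ȳ_st) ≈ 0.0575

V̂(ȳ_st) = Σ W_h² (1 − n_h/N_h) s_h²/n_h, with W_h = N_h/N and N = 3350:
  stratum North: (1300/3350)²·(1 − 211/1300)·0.73²/211 = 0.000318599
  stratum South: (700/3350)²·(1 − 157/700)·1.31²/157 = 0.000370213
  stratum East: (100/3350)²·(1 − 23/100)·2.52²/23 = 0.000189441
  stratum West: (1250/3350)²·(1 − 75/1250)·1.18²/75 = 0.00242975
V̂(ȳ_st) = 0.003308
SE(ȳ_st) = √0.003308 = 0.0575152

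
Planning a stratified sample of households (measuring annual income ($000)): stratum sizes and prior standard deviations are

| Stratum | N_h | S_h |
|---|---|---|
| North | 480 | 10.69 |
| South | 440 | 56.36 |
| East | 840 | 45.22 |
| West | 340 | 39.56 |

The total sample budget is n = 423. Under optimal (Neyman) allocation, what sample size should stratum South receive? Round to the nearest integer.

129

Neyman allocation: n_h = n · N_h S_h / Σ N_i S_i, with n = 423.
  stratum North: N_h·S_h = 480·10.69 = 5131.20
  stratum South: N_h·S_h = 440·56.36 = 24798.40
  stratum East: N_h·S_h = 840·45.22 = 37984.80
  stratum West: N_h·S_h = 340·39.56 = 13450.40
Σ N_h S_h = 81364.80
n for stratum South = 423·24798.40/81364.80 = 128.922 → 129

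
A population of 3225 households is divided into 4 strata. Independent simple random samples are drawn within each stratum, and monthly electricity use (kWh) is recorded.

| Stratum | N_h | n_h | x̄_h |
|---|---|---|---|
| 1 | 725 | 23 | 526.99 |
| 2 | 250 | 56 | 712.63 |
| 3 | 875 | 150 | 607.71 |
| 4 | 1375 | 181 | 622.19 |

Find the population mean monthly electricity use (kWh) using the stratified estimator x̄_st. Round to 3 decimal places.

x̄_st ≈ 603.871

N = Σ N_h = 3225. Stratum weights W_h = N_h/N.
x̄_st = (725·526.99 + 250·712.63 + 875·607.71 + 1375·622.19) / 3225 = 603.87062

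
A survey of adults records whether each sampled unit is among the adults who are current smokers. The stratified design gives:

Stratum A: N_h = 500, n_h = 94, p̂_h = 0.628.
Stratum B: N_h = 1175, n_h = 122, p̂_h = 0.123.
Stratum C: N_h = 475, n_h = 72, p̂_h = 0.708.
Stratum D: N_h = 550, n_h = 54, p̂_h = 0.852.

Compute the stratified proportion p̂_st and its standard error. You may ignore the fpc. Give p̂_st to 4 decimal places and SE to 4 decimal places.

N = 2700; stratum weights W_h = N_h/N.
p̂_st = Σ W_h p̂_h = (500·0.628 + 1175·0.123 + 475·0.708 + 550·0.852)/2700 = 0.46794
V̂(p̂_st) = Σ W_h² p̂_h(1−p̂_h)/(n_h−1):
  stratum A: (500/2700)²·0.628·0.372/93 = 8.61454e-05
  stratum B: (1175/2700)²·0.123·0.877/121 = 0.000168837
  stratum C: (475/2700)²·0.708·0.292/71 = 9.01192e-05
  stratum D: (550/2700)²·0.852·0.148/53 = 9.87241e-05
V̂(p̂_st) = 0.000443826; SE = √V̂ = 0.0210672

p̂_st ≈ 0.4679, SE ≈ 0.0211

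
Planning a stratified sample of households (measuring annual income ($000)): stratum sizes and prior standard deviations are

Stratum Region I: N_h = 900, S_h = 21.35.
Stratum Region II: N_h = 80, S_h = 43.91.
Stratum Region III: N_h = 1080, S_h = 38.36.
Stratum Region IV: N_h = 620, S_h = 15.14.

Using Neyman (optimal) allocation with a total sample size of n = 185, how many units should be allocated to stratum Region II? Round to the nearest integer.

Neyman allocation: n_h = n · N_h S_h / Σ N_i S_i, with n = 185.
  stratum Region I: N_h·S_h = 900·21.35 = 19215.00
  stratum Region II: N_h·S_h = 80·43.91 = 3512.80
  stratum Region III: N_h·S_h = 1080·38.36 = 41428.80
  stratum Region IV: N_h·S_h = 620·15.14 = 9386.80
Σ N_h S_h = 73543.40
n for stratum Region II = 185·3512.80/73543.40 = 8.837 → 9

9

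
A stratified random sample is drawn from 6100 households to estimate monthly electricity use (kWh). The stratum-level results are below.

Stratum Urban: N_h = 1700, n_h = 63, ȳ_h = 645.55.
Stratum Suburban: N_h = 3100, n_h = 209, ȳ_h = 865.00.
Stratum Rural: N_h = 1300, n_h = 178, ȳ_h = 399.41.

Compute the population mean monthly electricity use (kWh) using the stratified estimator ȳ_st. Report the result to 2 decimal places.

N = Σ N_h = 6100. Stratum weights W_h = N_h/N.
ȳ_st = (1700·645.55 + 3100·865.00 + 1300·399.41) / 6100 = 704.6177

ȳ_st ≈ 704.62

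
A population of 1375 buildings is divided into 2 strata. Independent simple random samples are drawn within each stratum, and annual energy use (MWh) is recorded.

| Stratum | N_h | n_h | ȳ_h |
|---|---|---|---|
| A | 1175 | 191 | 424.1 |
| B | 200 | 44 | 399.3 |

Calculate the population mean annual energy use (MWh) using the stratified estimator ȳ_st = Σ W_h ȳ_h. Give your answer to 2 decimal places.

ȳ_st ≈ 420.49

N = Σ N_h = 1375. Stratum weights W_h = N_h/N.
ȳ_st = (1175·424.1 + 200·399.3) / 1375 = 420.4927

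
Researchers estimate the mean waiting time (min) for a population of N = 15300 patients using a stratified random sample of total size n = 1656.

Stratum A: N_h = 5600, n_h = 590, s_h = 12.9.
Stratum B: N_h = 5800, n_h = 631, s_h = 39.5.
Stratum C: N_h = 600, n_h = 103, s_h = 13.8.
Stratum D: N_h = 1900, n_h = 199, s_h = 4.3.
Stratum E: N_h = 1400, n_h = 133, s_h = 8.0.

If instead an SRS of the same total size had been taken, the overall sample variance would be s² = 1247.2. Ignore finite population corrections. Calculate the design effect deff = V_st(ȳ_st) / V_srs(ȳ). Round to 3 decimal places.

deff ≈ 0.533

V̂(ȳ_st) = Σ W_h² s_h²/n_h, with W_h = N_h/N and N = 15300:
  stratum A: (5600/15300)²·12.9²/590 = 0.0377851
  stratum B: (5800/15300)²·39.5²/631 = 0.355335
  stratum C: (600/15300)²·13.8²/103 = 0.00284342
  stratum D: (1900/15300)²·4.3²/199 = 0.00143287
  stratum E: (1400/15300)²·8.0²/133 = 0.00402904
V_st = 0.401425
V_srs = s²/n = 1247.2/1656 = 0.75314
deff = V_st / V_srs = 0.401425/0.75314 = 0.5330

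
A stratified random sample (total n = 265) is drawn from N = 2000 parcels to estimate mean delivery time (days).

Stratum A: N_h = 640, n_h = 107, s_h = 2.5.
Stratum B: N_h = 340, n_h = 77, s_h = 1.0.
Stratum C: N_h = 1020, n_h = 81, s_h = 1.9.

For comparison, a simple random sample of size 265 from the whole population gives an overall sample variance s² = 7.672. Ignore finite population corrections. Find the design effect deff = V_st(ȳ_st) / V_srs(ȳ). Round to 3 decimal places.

V̂(ȳ_st) = Σ W_h² s_h²/n_h, with W_h = N_h/N and N = 2000:
  stratum A: (640/2000)²·2.5²/107 = 0.00598131
  stratum B: (340/2000)²·1.0²/77 = 0.000375325
  stratum C: (1020/2000)²·1.9²/81 = 0.0115921
V_st = 0.0179487
V_srs = s²/n = 7.672/265 = 0.0289509
deff = V_st / V_srs = 0.0179487/0.0289509 = 0.6200

deff ≈ 0.620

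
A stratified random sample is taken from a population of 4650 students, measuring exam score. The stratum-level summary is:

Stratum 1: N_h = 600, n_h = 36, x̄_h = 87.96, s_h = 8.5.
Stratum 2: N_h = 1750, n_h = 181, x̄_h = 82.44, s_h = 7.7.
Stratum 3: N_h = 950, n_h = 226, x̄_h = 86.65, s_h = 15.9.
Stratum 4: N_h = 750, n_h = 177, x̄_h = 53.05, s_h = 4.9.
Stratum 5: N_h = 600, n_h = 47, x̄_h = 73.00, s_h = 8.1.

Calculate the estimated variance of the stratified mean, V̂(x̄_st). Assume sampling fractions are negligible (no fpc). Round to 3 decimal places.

V̂(x̄_st) ≈ 0.153

V̂(x̄_st) = Σ W_h² s_h²/n_h, with W_h = N_h/N and N = 4650:
  stratum 1: (600/4650)²·8.5²/36 = 0.0334143
  stratum 2: (1750/4650)²·7.7²/181 = 0.0463952
  stratum 3: (950/4650)²·15.9²/226 = 0.0466903
  stratum 4: (750/4650)²·4.9²/177 = 0.00352887
  stratum 5: (600/4650)²·8.1²/47 = 0.0232417
V̂(x̄_st) = 0.15327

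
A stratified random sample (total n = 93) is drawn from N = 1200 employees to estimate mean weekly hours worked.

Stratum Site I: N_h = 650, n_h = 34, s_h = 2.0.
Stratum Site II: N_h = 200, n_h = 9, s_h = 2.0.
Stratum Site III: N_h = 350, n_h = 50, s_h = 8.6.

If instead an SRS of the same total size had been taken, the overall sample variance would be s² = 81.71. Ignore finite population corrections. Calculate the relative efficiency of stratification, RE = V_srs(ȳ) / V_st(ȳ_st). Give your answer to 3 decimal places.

RE ≈ 5.087

V̂(ȳ_st) = Σ W_h² s_h²/n_h, with W_h = N_h/N and N = 1200:
  stratum Site I: (650/1200)²·2.0²/34 = 0.034518
  stratum Site II: (200/1200)²·2.0²/9 = 0.0123457
  stratum Site III: (350/1200)²·8.6²/50 = 0.125835
V_st = 0.172698
V_srs = s²/n = 81.71/93 = 0.878602
Relative efficiency = V_srs / V_st = 0.878602/0.172698 = 5.0875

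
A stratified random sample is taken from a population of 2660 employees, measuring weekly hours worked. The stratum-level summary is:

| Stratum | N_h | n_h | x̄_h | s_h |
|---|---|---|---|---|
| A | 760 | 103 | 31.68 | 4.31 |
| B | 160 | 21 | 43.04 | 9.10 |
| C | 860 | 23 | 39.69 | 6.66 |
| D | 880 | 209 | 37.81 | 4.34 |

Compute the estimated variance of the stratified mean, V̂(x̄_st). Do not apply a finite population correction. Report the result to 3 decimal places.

V̂(x̄_st) ≈ 0.240

V̂(x̄_st) = Σ W_h² s_h²/n_h, with W_h = N_h/N and N = 2660:
  stratum A: (760/2660)²·4.31²/103 = 0.0147225
  stratum B: (160/2660)²·9.10²/21 = 0.0142672
  stratum C: (860/2660)²·6.66²/23 = 0.201583
  stratum D: (880/2660)²·4.34²/209 = 0.0098636
V̂(x̄_st) = 0.240436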